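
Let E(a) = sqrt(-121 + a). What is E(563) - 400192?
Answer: -400192 + sqrt(442) ≈ -4.0017e+5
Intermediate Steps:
E(563) - 400192 = sqrt(-121 + 563) - 400192 = sqrt(442) - 400192 = -400192 + sqrt(442)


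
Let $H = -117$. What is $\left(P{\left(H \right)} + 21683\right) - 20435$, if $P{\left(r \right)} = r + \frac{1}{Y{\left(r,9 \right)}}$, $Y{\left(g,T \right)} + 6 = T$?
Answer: $\frac{3394}{3} \approx 1131.3$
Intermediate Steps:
$Y{\left(g,T \right)} = -6 + T$
$P{\left(r \right)} = \frac{1}{3} + r$ ($P{\left(r \right)} = r + \frac{1}{-6 + 9} = r + \frac{1}{3} = \frac{1}{3} + r$)
$\left(P{\left(H \right)} + 21683\right) - 20435 = \left(\left(\frac{1}{3} - 117\right) + 21683\right) - 20435 = \left(- \frac{350}{3} + 21683\right) - 20435 = \frac{64699}{3} - 20435 = \frac{3394}{3}$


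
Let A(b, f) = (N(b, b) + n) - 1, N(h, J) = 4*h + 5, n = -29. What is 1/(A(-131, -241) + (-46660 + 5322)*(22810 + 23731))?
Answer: -1/1923912407 ≈ -5.1977e-10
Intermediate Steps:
N(h, J) = 5 + 4*h
A(b, f) = -25 + 4*b (A(b, f) = ((5 + 4*b) - 29) - 1 = (-24 + 4*b) - 1 = -25 + 4*b)
1/(A(-131, -241) + (-46660 + 5322)*(22810 + 23731)) = 1/((-25 + 4*(-131)) + (-46660 + 5322)*(22810 + 23731)) = 1/((-25 - 524) - 41338*46541) = 1/(-549 - 1923911858) = 1/(-1923912407) = -1/1923912407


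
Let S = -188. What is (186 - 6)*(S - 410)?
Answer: -107640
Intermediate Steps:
(186 - 6)*(S - 410) = (186 - 6)*(-188 - 410) = 180*(-598) = -107640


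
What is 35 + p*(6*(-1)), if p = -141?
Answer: 881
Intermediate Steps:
35 + p*(6*(-1)) = 35 - 846*(-1) = 35 - 141*(-6) = 35 + 846 = 881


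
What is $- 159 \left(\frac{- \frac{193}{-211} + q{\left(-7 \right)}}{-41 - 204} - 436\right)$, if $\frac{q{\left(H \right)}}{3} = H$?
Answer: $\frac{3583030338}{51695} \approx 69311.0$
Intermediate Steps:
$q{\left(H \right)} = 3 H$
$- 159 \left(\frac{- \frac{193}{-211} + q{\left(-7 \right)}}{-41 - 204} - 436\right) = - 159 \left(\frac{- \frac{193}{-211} + 3 \left(-7\right)}{-41 - 204} - 436\right) = - 159 \left(\frac{\left(-193\right) \left(- \frac{1}{211}\right) - 21}{-245} - 436\right) = - 159 \left(\left(\frac{193}{211} - 21\right) \left(- \frac{1}{245}\right) - 436\right) = - 159 \left(\left(- \frac{4238}{211}\right) \left(- \frac{1}{245}\right) - 436\right) = - 159 \left(\frac{4238}{51695} - 436\right) = \left(-159\right) \left(- \frac{22534782}{51695}\right) = \frac{3583030338}{51695}$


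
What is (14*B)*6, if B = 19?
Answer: 1596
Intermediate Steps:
(14*B)*6 = (14*19)*6 = 266*6 = 1596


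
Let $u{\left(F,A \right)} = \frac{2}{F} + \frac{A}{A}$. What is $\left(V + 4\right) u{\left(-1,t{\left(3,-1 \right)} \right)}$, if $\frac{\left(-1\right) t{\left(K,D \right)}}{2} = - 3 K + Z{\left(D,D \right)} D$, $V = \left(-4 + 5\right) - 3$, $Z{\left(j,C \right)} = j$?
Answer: $-2$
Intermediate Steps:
$V = -2$ ($V = 1 - 3 = -2$)
$t{\left(K,D \right)} = - 2 D^{2} + 6 K$ ($t{\left(K,D \right)} = - 2 \left(- 3 K + D D\right) = - 2 \left(- 3 K + D^{2}\right) = - 2 \left(D^{2} - 3 K\right) = - 2 D^{2} + 6 K$)
$u{\left(F,A \right)} = 1 + \frac{2}{F}$ ($u{\left(F,A \right)} = \frac{2}{F} + 1 = 1 + \frac{2}{F}$)
$\left(V + 4\right) u{\left(-1,t{\left(3,-1 \right)} \right)} = \left(-2 + 4\right) \frac{2 - 1}{-1} = 2 \left(\left(-1\right) 1\right) = 2 \left(-1\right) = -2$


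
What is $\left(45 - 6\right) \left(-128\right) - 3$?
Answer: $-4995$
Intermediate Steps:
$\left(45 - 6\right) \left(-128\right) - 3 = 39 \left(-128\right) - 3 = -4992 - 3 = -4995$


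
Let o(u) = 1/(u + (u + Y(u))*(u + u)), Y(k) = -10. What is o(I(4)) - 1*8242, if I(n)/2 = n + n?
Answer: -1714335/208 ≈ -8242.0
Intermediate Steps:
I(n) = 4*n (I(n) = 2*(n + n) = 2*(2*n) = 4*n)
o(u) = 1/(u + 2*u*(-10 + u)) (o(u) = 1/(u + (u - 10)*(u + u)) = 1/(u + (-10 + u)*(2*u)) = 1/(u + 2*u*(-10 + u)))
o(I(4)) - 1*8242 = 1/(((4*4))*(-19 + 2*(4*4))) - 1*8242 = 1/(16*(-19 + 2*16)) - 8242 = 1/(16*(-19 + 32)) - 8242 = (1/16)/13 - 8242 = (1/16)*(1/13) - 8242 = 1/208 - 8242 = -1714335/208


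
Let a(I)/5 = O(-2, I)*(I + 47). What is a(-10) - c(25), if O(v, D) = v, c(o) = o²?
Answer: -995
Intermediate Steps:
a(I) = -470 - 10*I (a(I) = 5*(-2*(I + 47)) = 5*(-2*(47 + I)) = 5*(-94 - 2*I) = -470 - 10*I)
a(-10) - c(25) = (-470 - 10*(-10)) - 1*25² = (-470 + 100) - 1*625 = -370 - 625 = -995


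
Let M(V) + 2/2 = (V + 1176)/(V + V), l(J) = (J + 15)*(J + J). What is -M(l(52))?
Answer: 362/871 ≈ 0.41561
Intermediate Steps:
l(J) = 2*J*(15 + J) (l(J) = (15 + J)*(2*J) = 2*J*(15 + J))
M(V) = -1 + (1176 + V)/(2*V) (M(V) = -1 + (V + 1176)/(V + V) = -1 + (1176 + V)/((2*V)) = -1 + (1176 + V)*(1/(2*V)) = -1 + (1176 + V)/(2*V))
-M(l(52)) = -(1176 - 2*52*(15 + 52))/(2*(2*52*(15 + 52))) = -(1176 - 2*52*67)/(2*(2*52*67)) = -(1176 - 1*6968)/(2*6968) = -(1176 - 6968)/(2*6968) = -(-5792)/(2*6968) = -1*(-362/871) = 362/871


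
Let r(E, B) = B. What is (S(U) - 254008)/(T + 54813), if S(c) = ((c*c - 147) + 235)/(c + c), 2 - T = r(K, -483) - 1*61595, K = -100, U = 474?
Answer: -60143705/27703641 ≈ -2.1710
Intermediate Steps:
T = 62080 (T = 2 - (-483 - 1*61595) = 2 - (-483 - 61595) = 2 - 1*(-62078) = 2 + 62078 = 62080)
S(c) = (88 + c²)/(2*c) (S(c) = ((c² - 147) + 235)/((2*c)) = ((-147 + c²) + 235)*(1/(2*c)) = (88 + c²)*(1/(2*c)) = (88 + c²)/(2*c))
(S(U) - 254008)/(T + 54813) = (((½)*474 + 44/474) - 254008)/(62080 + 54813) = ((237 + 44*(1/474)) - 254008)/116893 = ((237 + 22/237) - 254008)*(1/116893) = (56191/237 - 254008)*(1/116893) = -60143705/237*1/116893 = -60143705/27703641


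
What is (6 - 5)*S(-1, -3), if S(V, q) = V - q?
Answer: 2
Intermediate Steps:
(6 - 5)*S(-1, -3) = (6 - 5)*(-1 - 1*(-3)) = 1*(-1 + 3) = 1*2 = 2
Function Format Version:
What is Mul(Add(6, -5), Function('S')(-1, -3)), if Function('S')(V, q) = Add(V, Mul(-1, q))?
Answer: 2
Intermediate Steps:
Mul(Add(6, -5), Function('S')(-1, -3)) = Mul(Add(6, -5), Add(-1, Mul(-1, -3))) = Mul(1, Add(-1, 3)) = Mul(1, 2) = 2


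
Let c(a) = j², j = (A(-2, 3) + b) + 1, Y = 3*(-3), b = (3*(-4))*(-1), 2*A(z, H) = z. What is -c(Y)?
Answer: -144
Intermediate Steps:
A(z, H) = z/2
b = 12 (b = -12*(-1) = 12)
Y = -9
j = 12 (j = ((½)*(-2) + 12) + 1 = (-1 + 12) + 1 = 11 + 1 = 12)
c(a) = 144 (c(a) = 12² = 144)
-c(Y) = -1*144 = -144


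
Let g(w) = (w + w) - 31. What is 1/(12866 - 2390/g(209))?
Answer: 387/4976752 ≈ 7.7762e-5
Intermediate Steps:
g(w) = -31 + 2*w (g(w) = 2*w - 31 = -31 + 2*w)
1/(12866 - 2390/g(209)) = 1/(12866 - 2390/(-31 + 2*209)) = 1/(12866 - 2390/(-31 + 418)) = 1/(12866 - 2390/387) = 1/(4976752/387) = 387/4976752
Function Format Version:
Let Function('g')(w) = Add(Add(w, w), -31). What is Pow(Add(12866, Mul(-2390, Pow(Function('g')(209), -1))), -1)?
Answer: Rational(387, 4976752) ≈ 7.7762e-5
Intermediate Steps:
Function('g')(w) = Add(-31, Mul(2, w)) (Function('g')(w) = Add(Mul(2, w), -31) = Add(-31, Mul(2, w)))
Pow(Add(12866, Mul(-2390, Pow(Function('g')(209), -1))), -1) = Pow(Add(12866, Mul(-2390, Pow(Add(-31, Mul(2, 209)), -1))), -1) = Pow(Add(12866, Mul(-2390, Pow(Add(-31, 418), -1))), -1) = Pow(Add(12866, Mul(-2390, Pow(387, -1))), -1) = Pow(Add(12866, Mul(-2390, Rational(1, 387))), -1) = Pow(Add(12866, Rational(-2390, 387)), -1) = Pow(Rational(4976752, 387), -1) = Rational(387, 4976752)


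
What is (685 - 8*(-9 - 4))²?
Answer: 622521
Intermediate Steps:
(685 - 8*(-9 - 4))² = (685 - 8*(-13))² = (685 + 104)² = 789² = 622521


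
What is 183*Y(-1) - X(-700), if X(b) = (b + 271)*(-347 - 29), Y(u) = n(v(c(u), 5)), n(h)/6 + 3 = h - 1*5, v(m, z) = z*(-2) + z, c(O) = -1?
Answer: -175578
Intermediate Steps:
v(m, z) = -z (v(m, z) = -2*z + z = -z)
n(h) = -48 + 6*h (n(h) = -18 + 6*(h - 1*5) = -18 + 6*(h - 5) = -18 + 6*(-5 + h) = -18 + (-30 + 6*h) = -48 + 6*h)
Y(u) = -78 (Y(u) = -48 + 6*(-1*5) = -48 + 6*(-5) = -48 - 30 = -78)
X(b) = -101896 - 376*b (X(b) = (271 + b)*(-376) = -101896 - 376*b)
183*Y(-1) - X(-700) = 183*(-78) - (-101896 - 376*(-700)) = -14274 - (-101896 + 263200) = -14274 - 1*161304 = -14274 - 161304 = -175578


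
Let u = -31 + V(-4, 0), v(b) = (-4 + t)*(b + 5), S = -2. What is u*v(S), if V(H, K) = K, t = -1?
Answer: 465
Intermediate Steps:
v(b) = -25 - 5*b (v(b) = (-4 - 1)*(b + 5) = -5*(5 + b) = -25 - 5*b)
u = -31 (u = -31 + 0 = -31)
u*v(S) = -31*(-25 - 5*(-2)) = -31*(-25 + 10) = -31*(-15) = 465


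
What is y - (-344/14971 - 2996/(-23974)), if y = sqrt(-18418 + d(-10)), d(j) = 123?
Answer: -18303030/179457377 + I*sqrt(18295) ≈ -0.10199 + 135.26*I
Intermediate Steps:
y = I*sqrt(18295) (y = sqrt(-18418 + 123) = sqrt(-18295) = I*sqrt(18295) ≈ 135.26*I)
y - (-344/14971 - 2996/(-23974)) = I*sqrt(18295) - (-344/14971 - 2996/(-23974)) = I*sqrt(18295) - (-344*1/14971 - 2996*(-1/23974)) = I*sqrt(18295) - (-344/14971 + 1498/11987) = I*sqrt(18295) - 1*18303030/179457377 = I*sqrt(18295) - 18303030/179457377 = -18303030/179457377 + I*sqrt(18295)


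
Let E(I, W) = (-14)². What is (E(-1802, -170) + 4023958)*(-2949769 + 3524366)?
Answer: 2312266815938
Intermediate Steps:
E(I, W) = 196
(E(-1802, -170) + 4023958)*(-2949769 + 3524366) = (196 + 4023958)*(-2949769 + 3524366) = 4024154*574597 = 2312266815938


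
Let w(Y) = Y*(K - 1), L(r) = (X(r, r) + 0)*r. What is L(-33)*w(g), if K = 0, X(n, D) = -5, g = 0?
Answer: 0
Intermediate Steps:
L(r) = -5*r (L(r) = (-5 + 0)*r = -5*r)
w(Y) = -Y (w(Y) = Y*(0 - 1) = Y*(-1) = -Y)
L(-33)*w(g) = (-5*(-33))*(-1*0) = 165*0 = 0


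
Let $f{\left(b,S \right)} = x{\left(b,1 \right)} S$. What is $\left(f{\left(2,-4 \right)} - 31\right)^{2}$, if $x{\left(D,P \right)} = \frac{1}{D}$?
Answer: $1089$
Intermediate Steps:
$f{\left(b,S \right)} = \frac{S}{b}$
$\left(f{\left(2,-4 \right)} - 31\right)^{2} = \left(- \frac{4}{2} - 31\right)^{2} = \left(\left(-4\right) \frac{1}{2} - 31\right)^{2} = \left(-2 - 31\right)^{2} = \left(-33\right)^{2} = 1089$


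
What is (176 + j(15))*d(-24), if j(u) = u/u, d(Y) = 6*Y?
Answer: -25488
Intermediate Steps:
j(u) = 1
(176 + j(15))*d(-24) = (176 + 1)*(6*(-24)) = 177*(-144) = -25488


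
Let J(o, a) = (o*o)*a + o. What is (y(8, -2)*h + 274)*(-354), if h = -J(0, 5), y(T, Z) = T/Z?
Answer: -96996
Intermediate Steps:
J(o, a) = o + a*o² (J(o, a) = o²*a + o = a*o² + o = o + a*o²)
h = 0 (h = -0*(1 + 5*0) = -0*(1 + 0) = -0 = -1*0 = 0)
(y(8, -2)*h + 274)*(-354) = ((8/(-2))*0 + 274)*(-354) = ((8*(-½))*0 + 274)*(-354) = (-4*0 + 274)*(-354) = (0 + 274)*(-354) = 274*(-354) = -96996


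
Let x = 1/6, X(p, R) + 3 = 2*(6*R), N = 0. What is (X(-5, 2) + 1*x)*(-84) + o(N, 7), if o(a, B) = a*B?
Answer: -1778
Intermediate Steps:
X(p, R) = -3 + 12*R (X(p, R) = -3 + 2*(6*R) = -3 + 12*R)
x = ⅙ (x = 1*(⅙) = ⅙ ≈ 0.16667)
o(a, B) = B*a
(X(-5, 2) + 1*x)*(-84) + o(N, 7) = ((-3 + 12*2) + 1*(⅙))*(-84) + 7*0 = ((-3 + 24) + ⅙)*(-84) + 0 = (21 + ⅙)*(-84) + 0 = (127/6)*(-84) + 0 = -1778 + 0 = -1778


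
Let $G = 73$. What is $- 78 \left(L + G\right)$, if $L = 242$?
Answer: $-24570$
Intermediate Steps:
$- 78 \left(L + G\right) = - 78 \left(242 + 73\right) = \left(-78\right) 315 = -24570$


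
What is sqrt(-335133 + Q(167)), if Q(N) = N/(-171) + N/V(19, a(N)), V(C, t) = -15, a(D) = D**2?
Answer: I*sqrt(27222161555)/285 ≈ 578.92*I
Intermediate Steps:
Q(N) = -62*N/855 (Q(N) = N/(-171) + N/(-15) = N*(-1/171) + N*(-1/15) = -N/171 - N/15 = -62*N/855)
sqrt(-335133 + Q(167)) = sqrt(-335133 - 62/855*167) = sqrt(-335133 - 10354/855) = sqrt(-286549069/855) = I*sqrt(27222161555)/285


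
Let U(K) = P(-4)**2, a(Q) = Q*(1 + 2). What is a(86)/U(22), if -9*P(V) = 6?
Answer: 1161/2 ≈ 580.50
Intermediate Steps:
a(Q) = 3*Q (a(Q) = Q*3 = 3*Q)
P(V) = -2/3 (P(V) = -1/9*6 = -2/3)
U(K) = 4/9 (U(K) = (-2/3)**2 = 4/9)
a(86)/U(22) = (3*86)/(4/9) = 258*(9/4) = 1161/2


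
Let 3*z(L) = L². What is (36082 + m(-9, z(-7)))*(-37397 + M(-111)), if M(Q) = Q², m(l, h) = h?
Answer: -2715605420/3 ≈ -9.0520e+8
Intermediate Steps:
z(L) = L²/3
(36082 + m(-9, z(-7)))*(-37397 + M(-111)) = (36082 + (⅓)*(-7)²)*(-37397 + (-111)²) = (36082 + (⅓)*49)*(-37397 + 12321) = (36082 + 49/3)*(-25076) = (108295/3)*(-25076) = -2715605420/3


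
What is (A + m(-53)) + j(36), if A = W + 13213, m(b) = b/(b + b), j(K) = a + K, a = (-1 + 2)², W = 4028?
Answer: 34557/2 ≈ 17279.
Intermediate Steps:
a = 1 (a = 1² = 1)
j(K) = 1 + K
m(b) = ½ (m(b) = b/((2*b)) = (1/(2*b))*b = ½)
A = 17241 (A = 4028 + 13213 = 17241)
(A + m(-53)) + j(36) = (17241 + ½) + (1 + 36) = 34483/2 + 37 = 34557/2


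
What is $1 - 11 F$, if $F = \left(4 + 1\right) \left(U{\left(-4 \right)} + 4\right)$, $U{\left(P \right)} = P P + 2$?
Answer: $-1209$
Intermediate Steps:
$U{\left(P \right)} = 2 + P^{2}$ ($U{\left(P \right)} = P^{2} + 2 = 2 + P^{2}$)
$F = 110$ ($F = \left(4 + 1\right) \left(\left(2 + \left(-4\right)^{2}\right) + 4\right) = 5 \left(\left(2 + 16\right) + 4\right) = 5 \left(18 + 4\right) = 5 \cdot 22 = 110$)
$1 - 11 F = 1 - 1210 = -1209$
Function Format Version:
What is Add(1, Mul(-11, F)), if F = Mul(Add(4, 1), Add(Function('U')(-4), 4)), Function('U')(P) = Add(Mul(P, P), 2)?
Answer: -1209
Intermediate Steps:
Function('U')(P) = Add(2, Pow(P, 2)) (Function('U')(P) = Add(Pow(P, 2), 2) = Add(2, Pow(P, 2)))
F = 110 (F = Mul(Add(4, 1), Add(Add(2, Pow(-4, 2)), 4)) = Mul(5, Add(Add(2, 16), 4)) = Mul(5, Add(18, 4)) = Mul(5, 22) = 110)
Add(1, Mul(-11, F)) = Add(1, Mul(-11, 110)) = Add(1, -1210) = -1209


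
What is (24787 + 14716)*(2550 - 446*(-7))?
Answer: 224061016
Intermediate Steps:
(24787 + 14716)*(2550 - 446*(-7)) = 39503*(2550 - 223*(-14)) = 39503*(2550 + 3122) = 39503*5672 = 224061016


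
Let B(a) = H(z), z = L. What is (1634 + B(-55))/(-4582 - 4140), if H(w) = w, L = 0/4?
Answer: -817/4361 ≈ -0.18734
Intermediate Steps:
L = 0 (L = 0*(¼) = 0)
z = 0
B(a) = 0
(1634 + B(-55))/(-4582 - 4140) = (1634 + 0)/(-4582 - 4140) = 1634/(-8722) = 1634*(-1/8722) = -817/4361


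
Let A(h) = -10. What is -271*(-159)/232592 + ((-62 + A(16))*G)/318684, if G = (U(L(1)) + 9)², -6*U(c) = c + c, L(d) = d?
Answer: 3118479335/18530837232 ≈ 0.16829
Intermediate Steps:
U(c) = -c/3 (U(c) = -(c + c)/6 = -c/3)
G = 676/9 (G = (-⅓*1 + 9)² = (-⅓ + 9)² = (26/3)² = 676/9 ≈ 75.111)
-271*(-159)/232592 + ((-62 + A(16))*G)/318684 = -271*(-159)/232592 + ((-62 - 10)*(676/9))/318684 = 43089*(1/232592) - 72*676/9*(1/318684) = 43089/232592 - 5408*1/318684 = 43089/232592 - 1352/79671 = 3118479335/18530837232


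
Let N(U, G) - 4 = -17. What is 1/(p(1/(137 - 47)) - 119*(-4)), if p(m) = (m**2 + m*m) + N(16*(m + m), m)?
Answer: 4050/1875151 ≈ 0.0021598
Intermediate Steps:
N(U, G) = -13 (N(U, G) = 4 - 17 = -13)
p(m) = -13 + 2*m**2 (p(m) = (m**2 + m*m) - 13 = (m**2 + m**2) - 13 = 2*m**2 - 13 = -13 + 2*m**2)
1/(p(1/(137 - 47)) - 119*(-4)) = 1/((-13 + 2*(1/(137 - 47))**2) - 119*(-4)) = 1/((-13 + 2*(1/90)**2) + 476) = 1/((-13 + 2*(1/8100)) + 476) = 1/((-13 + 1/4050) + 476) = 1/(-52649/4050 + 476) = 1/(1875151/4050) = 4050/1875151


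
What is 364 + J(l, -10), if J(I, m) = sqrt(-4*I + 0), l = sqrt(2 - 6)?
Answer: 366 - 2*I ≈ 366.0 - 2.0*I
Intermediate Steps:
l = 2*I (l = sqrt(-4) = 2*I ≈ 2.0*I)
J(I, m) = 2*sqrt(-I) (J(I, m) = sqrt(-4*I) = 2*sqrt(-I))
364 + J(l, -10) = 364 + 2*sqrt(-2*I) = 364 + 2*(1 - I) = 364 + (2 - 2*I) = 366 - 2*I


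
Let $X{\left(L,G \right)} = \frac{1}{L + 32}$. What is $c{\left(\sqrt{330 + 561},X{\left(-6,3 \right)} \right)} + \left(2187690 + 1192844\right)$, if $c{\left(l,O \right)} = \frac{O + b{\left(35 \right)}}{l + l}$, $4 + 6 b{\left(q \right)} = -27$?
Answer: $3380534 - \frac{100 \sqrt{11}}{3861} \approx 3.3805 \cdot 10^{6}$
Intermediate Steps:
$X{\left(L,G \right)} = \frac{1}{32 + L}$
$b{\left(q \right)} = - \frac{31}{6}$ ($b{\left(q \right)} = - \frac{2}{3} + \frac{1}{6} \left(-27\right) = - \frac{2}{3} - \frac{9}{2} = - \frac{31}{6}$)
$c{\left(l,O \right)} = \frac{- \frac{31}{6} + O}{2 l}$ ($c{\left(l,O \right)} = \frac{O - \frac{31}{6}}{l + l} = \frac{- \frac{31}{6} + O}{2 l}$)
$c{\left(\sqrt{330 + 561},X{\left(-6,3 \right)} \right)} + \left(2187690 + 1192844\right) = \frac{-31 + \frac{6}{32 - 6}}{12 \sqrt{330 + 561}} + \left(2187690 + 1192844\right) = \frac{-31 + \frac{6}{26}}{12 \sqrt{891}} + 3380534 = \frac{-31 + 6 \cdot \frac{1}{26}}{12 \cdot 9 \sqrt{11}} + 3380534 = \frac{\frac{\sqrt{11}}{99} \left(-31 + \frac{3}{13}\right)}{12} + 3380534 = \frac{1}{12} \frac{\sqrt{11}}{99} \left(- \frac{400}{13}\right) + 3380534 = - \frac{100 \sqrt{11}}{3861} + 3380534 = 3380534 - \frac{100 \sqrt{11}}{3861}$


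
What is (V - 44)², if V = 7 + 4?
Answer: 1089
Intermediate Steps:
V = 11
(V - 44)² = (11 - 44)² = (-33)² = 1089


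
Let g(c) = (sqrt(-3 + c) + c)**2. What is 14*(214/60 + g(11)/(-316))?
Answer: 104797/2370 - 154*sqrt(2)/79 ≈ 41.461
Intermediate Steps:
g(c) = (c + sqrt(-3 + c))**2
14*(214/60 + g(11)/(-316)) = 14*(214/60 + (11 + sqrt(-3 + 11))**2/(-316)) = 14*(214*(1/60) + (11 + sqrt(8))**2*(-1/316)) = 14*(107/30 + (11 + 2*sqrt(2))**2*(-1/316)) = 14*(107/30 - (11 + 2*sqrt(2))**2/316) = 749/15 - 7*(11 + 2*sqrt(2))**2/158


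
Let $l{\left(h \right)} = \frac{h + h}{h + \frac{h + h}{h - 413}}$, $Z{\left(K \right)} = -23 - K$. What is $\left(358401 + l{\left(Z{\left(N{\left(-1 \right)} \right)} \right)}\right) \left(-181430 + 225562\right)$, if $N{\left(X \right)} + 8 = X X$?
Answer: $\frac{6753876767220}{427} \approx 1.5817 \cdot 10^{10}$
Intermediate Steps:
$N{\left(X \right)} = -8 + X^{2}$ ($N{\left(X \right)} = -8 + X X = -8 + X^{2}$)
$l{\left(h \right)} = \frac{2 h}{h + \frac{2 h}{-413 + h}}$
$\left(358401 + l{\left(Z{\left(N{\left(-1 \right)} \right)} \right)}\right) \left(-181430 + 225562\right) = \left(358401 + \frac{2 \left(-413 - 16\right)}{-411 - 16}\right) \left(-181430 + 225562\right) = \left(358401 + \frac{2 \left(-413 - 16\right)}{-411 - 16}\right) 44132 = \left(358401 + 2 \frac{1}{-427} \left(-429\right)\right) 44132 = \left(358401 + 2 \left(- \frac{1}{427}\right) \left(-429\right)\right) 44132 = \left(358401 + \frac{858}{427}\right) 44132 = \frac{153038085}{427} \cdot 44132 = \frac{6753876767220}{427}$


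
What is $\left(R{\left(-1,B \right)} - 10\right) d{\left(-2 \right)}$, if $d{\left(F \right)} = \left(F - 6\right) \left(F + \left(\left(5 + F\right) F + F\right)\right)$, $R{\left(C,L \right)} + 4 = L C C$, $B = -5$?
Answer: $-1520$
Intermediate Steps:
$R{\left(C,L \right)} = -4 + L C^{2}$ ($R{\left(C,L \right)} = -4 + L C C = -4 + C L C = -4 + L C^{2}$)
$d{\left(F \right)} = \left(-6 + F\right) \left(2 F + F \left(5 + F\right)\right)$ ($d{\left(F \right)} = \left(-6 + F\right) \left(F + \left(F \left(5 + F\right) + F\right)\right) = \left(-6 + F\right) \left(F + \left(F + F \left(5 + F\right)\right)\right) = \left(-6 + F\right) \left(2 F + F \left(5 + F\right)\right)$)
$\left(R{\left(-1,B \right)} - 10\right) d{\left(-2 \right)} = \left(\left(-4 - 5 \left(-1\right)^{2}\right) - 10\right) \left(- 2 \left(-42 - 2 + \left(-2\right)^{2}\right)\right) = \left(\left(-4 - 5\right) - 10\right) \left(- 2 \left(-42 - 2 + 4\right)\right) = \left(\left(-4 - 5\right) - 10\right) \left(\left(-2\right) \left(-40\right)\right) = \left(-9 - 10\right) 80 = \left(-19\right) 80 = -1520$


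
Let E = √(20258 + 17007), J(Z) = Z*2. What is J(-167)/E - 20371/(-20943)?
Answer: 1567/1611 - 334*√37265/37265 ≈ -0.75751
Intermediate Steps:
J(Z) = 2*Z
E = √37265 ≈ 193.04
J(-167)/E - 20371/(-20943) = (2*(-167))/(√37265) - 20371/(-20943) = -334*√37265/37265 - 20371*(-1/20943) = -334*√37265/37265 + 1567/1611 = 1567/1611 - 334*√37265/37265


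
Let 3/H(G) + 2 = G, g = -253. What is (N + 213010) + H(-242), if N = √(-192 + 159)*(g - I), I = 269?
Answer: 51974437/244 - 522*I*√33 ≈ 2.1301e+5 - 2998.7*I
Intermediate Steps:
N = -522*I*√33 (N = √(-192 + 159)*(-253 - 1*269) = √(-33)*(-253 - 269) = (I*√33)*(-522) = -522*I*√33 ≈ -2998.7*I)
H(G) = 3/(-2 + G)
(N + 213010) + H(-242) = (-522*I*√33 + 213010) + 3/(-2 - 242) = (213010 - 522*I*√33) + 3/(-244) = (213010 - 522*I*√33) + 3*(-1/244) = (213010 - 522*I*√33) - 3/244 = 51974437/244 - 522*I*√33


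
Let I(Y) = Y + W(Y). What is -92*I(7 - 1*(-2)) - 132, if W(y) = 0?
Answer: -960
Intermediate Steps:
I(Y) = Y (I(Y) = Y + 0 = Y)
-92*I(7 - 1*(-2)) - 132 = -92*(7 - 1*(-2)) - 132 = -92*(7 + 2) - 132 = -92*9 - 132 = -828 - 132 = -960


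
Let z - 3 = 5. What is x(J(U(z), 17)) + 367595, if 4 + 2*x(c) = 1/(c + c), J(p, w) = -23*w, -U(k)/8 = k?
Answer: 574915451/1564 ≈ 3.6759e+5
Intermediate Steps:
z = 8 (z = 3 + 5 = 8)
U(k) = -8*k
x(c) = -2 + 1/(4*c) (x(c) = -2 + 1/(2*(c + c)) = -2 + 1/(2*((2*c))) = -2 + (1/(2*c))/2 = -2 + 1/(4*c))
x(J(U(z), 17)) + 367595 = (-2 + 1/(4*((-23*17)))) + 367595 = (-2 + (1/4)/(-391)) + 367595 = (-2 + (1/4)*(-1/391)) + 367595 = (-2 - 1/1564) + 367595 = -3129/1564 + 367595 = 574915451/1564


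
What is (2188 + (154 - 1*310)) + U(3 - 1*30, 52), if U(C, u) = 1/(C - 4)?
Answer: 62991/31 ≈ 2032.0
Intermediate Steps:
U(C, u) = 1/(-4 + C)
(2188 + (154 - 1*310)) + U(3 - 1*30, 52) = (2188 + (154 - 1*310)) + 1/(-4 + (3 - 1*30)) = (2188 + (154 - 310)) + 1/(-4 + (3 - 30)) = (2188 - 156) + 1/(-4 - 27) = 2032 + 1/(-31) = 2032 - 1/31 = 62991/31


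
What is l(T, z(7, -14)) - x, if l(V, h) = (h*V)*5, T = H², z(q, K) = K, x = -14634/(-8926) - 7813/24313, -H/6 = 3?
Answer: -2461125311722/108508919 ≈ -22681.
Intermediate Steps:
H = -18 (H = -6*3 = -18)
x = 143028802/108508919 (x = -14634*(-1/8926) - 7813*1/24313 = 7317/4463 - 7813/24313 = 143028802/108508919 ≈ 1.3181)
T = 324 (T = (-18)² = 324)
l(V, h) = 5*V*h (l(V, h) = (V*h)*5 = 5*V*h)
l(T, z(7, -14)) - x = 5*324*(-14) - 1*143028802/108508919 = -22680 - 143028802/108508919 = -2461125311722/108508919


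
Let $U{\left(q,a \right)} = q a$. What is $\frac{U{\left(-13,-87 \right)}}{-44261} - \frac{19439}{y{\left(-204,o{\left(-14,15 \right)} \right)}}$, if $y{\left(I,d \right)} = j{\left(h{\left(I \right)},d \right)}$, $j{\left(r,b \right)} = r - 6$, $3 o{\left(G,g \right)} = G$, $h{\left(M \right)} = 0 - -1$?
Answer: $\frac{860383924}{221305} \approx 3887.8$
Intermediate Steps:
$h{\left(M \right)} = 1$ ($h{\left(M \right)} = 0 + 1 = 1$)
$o{\left(G,g \right)} = \frac{G}{3}$
$j{\left(r,b \right)} = -6 + r$ ($j{\left(r,b \right)} = r - 6 = -6 + r$)
$y{\left(I,d \right)} = -5$ ($y{\left(I,d \right)} = -6 + 1 = -5$)
$U{\left(q,a \right)} = a q$
$\frac{U{\left(-13,-87 \right)}}{-44261} - \frac{19439}{y{\left(-204,o{\left(-14,15 \right)} \right)}} = \frac{\left(-87\right) \left(-13\right)}{-44261} - \frac{19439}{-5} = 1131 \left(- \frac{1}{44261}\right) - - \frac{19439}{5} = - \frac{1131}{44261} + \frac{19439}{5} = \frac{860383924}{221305}$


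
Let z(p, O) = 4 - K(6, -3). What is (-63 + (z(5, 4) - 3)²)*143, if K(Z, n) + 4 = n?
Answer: 143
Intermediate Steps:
K(Z, n) = -4 + n
z(p, O) = 11 (z(p, O) = 4 - (-4 - 3) = 4 - 1*(-7) = 4 + 7 = 11)
(-63 + (z(5, 4) - 3)²)*143 = (-63 + (11 - 3)²)*143 = (-63 + 8²)*143 = (-63 + 64)*143 = 1*143 = 143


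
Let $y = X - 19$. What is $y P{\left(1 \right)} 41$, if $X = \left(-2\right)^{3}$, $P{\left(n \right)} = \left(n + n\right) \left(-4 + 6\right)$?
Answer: $-4428$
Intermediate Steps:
$P{\left(n \right)} = 4 n$ ($P{\left(n \right)} = 2 n 2 = 4 n$)
$X = -8$
$y = -27$ ($y = -8 - 19 = -27$)
$y P{\left(1 \right)} 41 = - 27 \cdot 4 \cdot 1 \cdot 41 = \left(-27\right) 4 \cdot 41 = \left(-108\right) 41 = -4428$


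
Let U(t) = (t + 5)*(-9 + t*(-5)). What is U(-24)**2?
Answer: 4447881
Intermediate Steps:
U(t) = (-9 - 5*t)*(5 + t) (U(t) = (5 + t)*(-9 - 5*t) = (-9 - 5*t)*(5 + t))
U(-24)**2 = (-45 - 34*(-24) - 5*(-24)**2)**2 = (-45 + 816 - 5*576)**2 = (-45 + 816 - 2880)**2 = (-2109)**2 = 4447881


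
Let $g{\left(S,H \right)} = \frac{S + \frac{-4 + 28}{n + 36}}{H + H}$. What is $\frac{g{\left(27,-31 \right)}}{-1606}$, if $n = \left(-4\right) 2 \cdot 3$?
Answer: $\frac{29}{99572} \approx 0.00029125$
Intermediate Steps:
$n = -24$ ($n = \left(-8\right) 3 = -24$)
$g{\left(S,H \right)} = \frac{2 + S}{2 H}$ ($g{\left(S,H \right)} = \frac{S + \frac{-4 + 28}{-24 + 36}}{H + H} = \frac{S + \frac{24}{12}}{2 H} = \left(S + 24 \cdot \frac{1}{12}\right) \frac{1}{2 H} = \left(S + 2\right) \frac{1}{2 H} = \left(2 + S\right) \frac{1}{2 H} = \frac{2 + S}{2 H}$)
$\frac{g{\left(27,-31 \right)}}{-1606} = \frac{\frac{1}{2} \frac{1}{-31} \left(2 + 27\right)}{-1606} = \frac{1}{2} \left(- \frac{1}{31}\right) 29 \left(- \frac{1}{1606}\right) = \left(- \frac{29}{62}\right) \left(- \frac{1}{1606}\right) = \frac{29}{99572}$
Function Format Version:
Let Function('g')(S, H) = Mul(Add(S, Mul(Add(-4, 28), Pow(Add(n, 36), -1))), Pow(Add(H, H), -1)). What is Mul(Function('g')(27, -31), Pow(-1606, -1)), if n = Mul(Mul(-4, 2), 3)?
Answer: Rational(29, 99572) ≈ 0.00029125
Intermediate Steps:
n = -24 (n = Mul(-8, 3) = -24)
Function('g')(S, H) = Mul(Rational(1, 2), Pow(H, -1), Add(2, S)) (Function('g')(S, H) = Mul(Add(S, Mul(Add(-4, 28), Pow(Add(-24, 36), -1))), Pow(Add(H, H), -1)) = Mul(Add(S, Mul(24, Pow(12, -1))), Pow(Mul(2, H), -1)) = Mul(Add(S, Mul(24, Rational(1, 12))), Mul(Rational(1, 2), Pow(H, -1))) = Mul(Add(S, 2), Mul(Rational(1, 2), Pow(H, -1))) = Mul(Add(2, S), Mul(Rational(1, 2), Pow(H, -1))) = Mul(Rational(1, 2), Pow(H, -1), Add(2, S)))
Mul(Function('g')(27, -31), Pow(-1606, -1)) = Mul(Mul(Rational(1, 2), Pow(-31, -1), Add(2, 27)), Pow(-1606, -1)) = Mul(Mul(Rational(1, 2), Rational(-1, 31), 29), Rational(-1, 1606)) = Mul(Rational(-29, 62), Rational(-1, 1606)) = Rational(29, 99572)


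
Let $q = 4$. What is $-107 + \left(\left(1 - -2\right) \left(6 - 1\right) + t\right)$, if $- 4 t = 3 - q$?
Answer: $- \frac{367}{4} \approx -91.75$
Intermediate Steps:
$t = \frac{1}{4}$ ($t = - \frac{3 - 4}{4} = \left(- \frac{1}{4}\right) \left(-1\right) = \frac{1}{4} \approx 0.25$)
$-107 + \left(\left(1 - -2\right) \left(6 - 1\right) + t\right) = -107 + \left(\left(1 - -2\right) \left(6 - 1\right) + \frac{1}{4}\right) = -107 + \left(\left(1 + 2\right) 5 + \frac{1}{4}\right) = -107 + \left(3 \cdot 5 + \frac{1}{4}\right) = -107 + \left(15 + \frac{1}{4}\right) = -107 + \frac{61}{4} = - \frac{367}{4}$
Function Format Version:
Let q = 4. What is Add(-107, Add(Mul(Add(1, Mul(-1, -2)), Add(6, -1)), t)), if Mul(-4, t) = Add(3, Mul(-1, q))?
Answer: Rational(-367, 4) ≈ -91.750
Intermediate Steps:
t = Rational(1, 4) (t = Mul(Rational(-1, 4), Add(3, Mul(-1, 4))) = Mul(Rational(-1, 4), Add(3, -4)) = Mul(Rational(-1, 4), -1) = Rational(1, 4) ≈ 0.25000)
Add(-107, Add(Mul(Add(1, Mul(-1, -2)), Add(6, -1)), t)) = Add(-107, Add(Mul(Add(1, Mul(-1, -2)), Add(6, -1)), Rational(1, 4))) = Add(-107, Add(Mul(Add(1, 2), 5), Rational(1, 4))) = Add(-107, Add(Mul(3, 5), Rational(1, 4))) = Add(-107, Add(15, Rational(1, 4))) = Add(-107, Rational(61, 4)) = Rational(-367, 4)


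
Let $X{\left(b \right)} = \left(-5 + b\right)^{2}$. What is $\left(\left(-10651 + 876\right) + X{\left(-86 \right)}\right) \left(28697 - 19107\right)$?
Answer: $-14327460$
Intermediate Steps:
$\left(\left(-10651 + 876\right) + X{\left(-86 \right)}\right) \left(28697 - 19107\right) = \left(\left(-10651 + 876\right) + \left(-5 - 86\right)^{2}\right) \left(28697 - 19107\right) = \left(-9775 + \left(-91\right)^{2}\right) 9590 = \left(-9775 + 8281\right) 9590 = \left(-1494\right) 9590 = -14327460$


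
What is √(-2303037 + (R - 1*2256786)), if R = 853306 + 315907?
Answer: I*√3390610 ≈ 1841.4*I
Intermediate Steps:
R = 1169213
√(-2303037 + (R - 1*2256786)) = √(-2303037 + (1169213 - 1*2256786)) = √(-2303037 + (1169213 - 2256786)) = √(-2303037 - 1087573) = √(-3390610) = I*√3390610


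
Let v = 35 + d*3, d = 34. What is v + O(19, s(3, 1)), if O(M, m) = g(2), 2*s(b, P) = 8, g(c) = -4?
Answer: 133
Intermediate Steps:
s(b, P) = 4 (s(b, P) = (½)*8 = 4)
O(M, m) = -4
v = 137 (v = 35 + 34*3 = 35 + 102 = 137)
v + O(19, s(3, 1)) = 137 - 4 = 133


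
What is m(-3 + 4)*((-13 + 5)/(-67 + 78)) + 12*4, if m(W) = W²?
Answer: 520/11 ≈ 47.273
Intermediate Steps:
m(-3 + 4)*((-13 + 5)/(-67 + 78)) + 12*4 = (-3 + 4)²*((-13 + 5)/(-67 + 78)) + 12*4 = 1²*(-8/11) + 48 = 1*(-8*1/11) + 48 = 1*(-8/11) + 48 = -8/11 + 48 = 520/11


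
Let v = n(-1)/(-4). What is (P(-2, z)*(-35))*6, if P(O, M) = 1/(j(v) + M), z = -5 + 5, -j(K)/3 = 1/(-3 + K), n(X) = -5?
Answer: -245/2 ≈ -122.50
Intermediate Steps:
v = 5/4 (v = -5/(-4) = -5*(-¼) = 5/4 ≈ 1.2500)
j(K) = -3/(-3 + K)
z = 0
P(O, M) = 1/(12/7 + M) (P(O, M) = 1/(-3/(-3 + 5/4) + M) = 1/(-3/(-7/4) + M) = 1/(-3*(-4/7) + M) = 1/(12/7 + M))
(P(-2, z)*(-35))*6 = ((7/(12 + 7*0))*(-35))*6 = ((7/(12 + 0))*(-35))*6 = ((7/12)*(-35))*6 = -245/12*6 = -245/2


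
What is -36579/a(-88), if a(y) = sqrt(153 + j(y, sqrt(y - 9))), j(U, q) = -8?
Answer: -36579*sqrt(145)/145 ≈ -3037.7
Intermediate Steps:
a(y) = sqrt(145) (a(y) = sqrt(153 - 8) = sqrt(145))
-36579/a(-88) = -36579*sqrt(145)/145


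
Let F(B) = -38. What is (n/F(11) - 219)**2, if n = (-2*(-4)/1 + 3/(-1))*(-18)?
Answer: 16941456/361 ≈ 46929.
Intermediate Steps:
n = -90 (n = (8*1 + 3*(-1))*(-18) = (8 - 3)*(-18) = 5*(-18) = -90)
(n/F(11) - 219)**2 = (-90/(-38) - 219)**2 = (-90*(-1/38) - 219)**2 = (45/19 - 219)**2 = (-4116/19)**2 = 16941456/361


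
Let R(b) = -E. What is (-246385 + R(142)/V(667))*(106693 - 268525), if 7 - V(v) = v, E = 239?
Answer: 199364593586/5 ≈ 3.9873e+10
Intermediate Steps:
V(v) = 7 - v
R(b) = -239 (R(b) = -1*239 = -239)
(-246385 + R(142)/V(667))*(106693 - 268525) = (-246385 - 239/(7 - 1*667))*(106693 - 268525) = (-246385 - 239/(7 - 667))*(-161832) = (-246385 - 239/(-660))*(-161832) = (-246385 - 239*(-1/660))*(-161832) = (-246385 + 239/660)*(-161832) = -162613861/660*(-161832) = 199364593586/5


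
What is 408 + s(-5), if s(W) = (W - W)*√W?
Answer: 408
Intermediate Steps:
s(W) = 0 (s(W) = 0*√W = 0)
408 + s(-5) = 408 + 0 = 408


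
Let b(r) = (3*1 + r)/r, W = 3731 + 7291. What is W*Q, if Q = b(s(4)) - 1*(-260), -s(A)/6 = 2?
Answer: 5747973/2 ≈ 2.8740e+6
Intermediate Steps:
W = 11022
s(A) = -12 (s(A) = -6*2 = -12)
b(r) = (3 + r)/r
Q = 1043/4 (Q = (3 - 12)/(-12) - 1*(-260) = -1/12*(-9) + 260 = ¾ + 260 = 1043/4 ≈ 260.75)
W*Q = 11022*(1043/4) = 5747973/2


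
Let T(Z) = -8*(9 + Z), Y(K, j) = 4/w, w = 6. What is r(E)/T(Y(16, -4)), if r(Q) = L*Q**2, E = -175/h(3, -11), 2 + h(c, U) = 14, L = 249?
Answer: -2541875/3712 ≈ -684.77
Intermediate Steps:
h(c, U) = 12 (h(c, U) = -2 + 14 = 12)
Y(K, j) = 2/3 (Y(K, j) = 4/6 = 4*(1/6) = 2/3)
E = -175/12 ≈ -14.583
T(Z) = -72 - 8*Z
r(Q) = 249*Q**2
r(E)/T(Y(16, -4)) = (249*(-175/12)**2)/(-72 - 8*2/3) = (249*(30625/144))/(-72 - 16/3) = 2541875/(48*(-232/3)) = (2541875/48)*(-3/232) = -2541875/3712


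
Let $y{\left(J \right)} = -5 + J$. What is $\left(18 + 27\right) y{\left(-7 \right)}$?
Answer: $-540$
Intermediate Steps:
$\left(18 + 27\right) y{\left(-7 \right)} = \left(18 + 27\right) \left(-5 - 7\right) = 45 \left(-12\right) = -540$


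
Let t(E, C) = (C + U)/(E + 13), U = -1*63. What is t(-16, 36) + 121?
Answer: 130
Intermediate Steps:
U = -63
t(E, C) = (-63 + C)/(13 + E) (t(E, C) = (C - 63)/(E + 13) = (-63 + C)/(13 + E))
t(-16, 36) + 121 = (-63 + 36)/(13 - 16) + 121 = -27/(-3) + 121 = -1/3*(-27) + 121 = 9 + 121 = 130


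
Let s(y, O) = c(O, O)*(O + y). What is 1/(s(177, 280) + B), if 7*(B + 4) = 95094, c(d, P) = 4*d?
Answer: 7/3677946 ≈ 1.9032e-6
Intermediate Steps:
s(y, O) = 4*O*(O + y) (s(y, O) = (4*O)*(O + y) = 4*O*(O + y))
B = 95066/7 (B = -4 + (1/7)*95094 = -4 + 95094/7 = 95066/7 ≈ 13581.)
1/(s(177, 280) + B) = 1/(4*280*(280 + 177) + 95066/7) = 1/(4*280*457 + 95066/7) = 1/(511840 + 95066/7) = 1/(3677946/7) = 7/3677946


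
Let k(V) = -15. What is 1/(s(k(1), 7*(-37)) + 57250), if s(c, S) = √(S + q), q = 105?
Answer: 28625/1638781327 - I*√154/3277562654 ≈ 1.7467e-5 - 3.7862e-9*I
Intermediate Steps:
s(c, S) = √(105 + S) (s(c, S) = √(S + 105) = √(105 + S))
1/(s(k(1), 7*(-37)) + 57250) = 1/(√(105 + 7*(-37)) + 57250) = 1/(√(105 - 259) + 57250) = 1/(√(-154) + 57250) = 1/(I*√154 + 57250) = 1/(57250 + I*√154)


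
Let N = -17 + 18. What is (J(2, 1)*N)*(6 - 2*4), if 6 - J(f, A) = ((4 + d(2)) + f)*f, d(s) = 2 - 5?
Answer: 0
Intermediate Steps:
N = 1
d(s) = -3
J(f, A) = 6 - f*(1 + f) (J(f, A) = 6 - ((4 - 3) + f)*f = 6 - (1 + f)*f = 6 - f*(1 + f))
(J(2, 1)*N)*(6 - 2*4) = ((6 - 1*2 - 1*2²)*1)*(6 - 2*4) = ((6 - 2 - 1*4)*1)*(6 - 8) = ((6 - 2 - 4)*1)*(-2) = (0*1)*(-2) = 0*(-2) = 0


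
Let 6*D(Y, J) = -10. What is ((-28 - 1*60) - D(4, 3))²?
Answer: 67081/9 ≈ 7453.4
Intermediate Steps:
D(Y, J) = -5/3 (D(Y, J) = (⅙)*(-10) = -5/3)
((-28 - 1*60) - D(4, 3))² = ((-28 - 1*60) - 1*(-5/3))² = ((-28 - 60) + 5/3)² = (-88 + 5/3)² = (-259/3)² = 67081/9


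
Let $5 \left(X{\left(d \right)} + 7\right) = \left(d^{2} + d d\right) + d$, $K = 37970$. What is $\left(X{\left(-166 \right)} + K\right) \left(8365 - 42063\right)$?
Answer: $- \frac{8247956178}{5} \approx -1.6496 \cdot 10^{9}$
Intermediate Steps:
$X{\left(d \right)} = -7 + \frac{d}{5} + \frac{2 d^{2}}{5}$ ($X{\left(d \right)} = -7 + \frac{\left(d^{2} + d d\right) + d}{5} = -7 + \frac{\left(d^{2} + d^{2}\right) + d}{5} = -7 + \frac{2 d^{2} + d}{5} = -7 + \frac{d + 2 d^{2}}{5} = -7 + \left(\frac{d}{5} + \frac{2 d^{2}}{5}\right) = -7 + \frac{d}{5} + \frac{2 d^{2}}{5}$)
$\left(X{\left(-166 \right)} + K\right) \left(8365 - 42063\right) = \left(\left(-7 + \frac{1}{5} \left(-166\right) + \frac{2 \left(-166\right)^{2}}{5}\right) + 37970\right) \left(8365 - 42063\right) = \left(\left(-7 - \frac{166}{5} + \frac{2}{5} \cdot 27556\right) + 37970\right) \left(-33698\right) = \left(\left(-7 - \frac{166}{5} + \frac{55112}{5}\right) + 37970\right) \left(-33698\right) = \left(\frac{54911}{5} + 37970\right) \left(-33698\right) = \frac{244761}{5} \left(-33698\right) = - \frac{8247956178}{5}$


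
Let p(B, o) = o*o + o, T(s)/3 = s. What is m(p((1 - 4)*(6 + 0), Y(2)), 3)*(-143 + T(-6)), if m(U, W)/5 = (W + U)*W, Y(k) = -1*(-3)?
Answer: -36225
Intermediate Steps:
T(s) = 3*s
Y(k) = 3
p(B, o) = o + o² (p(B, o) = o² + o = o + o²)
m(U, W) = 5*W*(U + W) (m(U, W) = 5*((W + U)*W) = 5*((U + W)*W) = 5*(W*(U + W)) = 5*W*(U + W))
m(p((1 - 4)*(6 + 0), Y(2)), 3)*(-143 + T(-6)) = (5*3*(3*(1 + 3) + 3))*(-143 + 3*(-6)) = (5*3*(3*4 + 3))*(-143 - 18) = (5*3*(12 + 3))*(-161) = (5*3*15)*(-161) = 225*(-161) = -36225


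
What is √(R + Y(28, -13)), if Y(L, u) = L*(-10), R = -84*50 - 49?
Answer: I*√4529 ≈ 67.298*I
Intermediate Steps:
R = -4249 (R = -4200 - 49 = -4249)
Y(L, u) = -10*L
√(R + Y(28, -13)) = √(-4249 - 10*28) = √(-4249 - 280) = √(-4529) = I*√4529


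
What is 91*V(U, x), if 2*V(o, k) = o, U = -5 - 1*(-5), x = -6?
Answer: 0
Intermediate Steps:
U = 0 (U = -5 + 5 = 0)
V(o, k) = o/2
91*V(U, x) = 91*((1/2)*0) = 91*0 = 0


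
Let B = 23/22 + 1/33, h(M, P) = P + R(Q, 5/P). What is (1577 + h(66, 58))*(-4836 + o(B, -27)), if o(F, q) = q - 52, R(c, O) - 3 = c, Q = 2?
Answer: -8060600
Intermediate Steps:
R(c, O) = 3 + c
h(M, P) = 5 + P (h(M, P) = P + (3 + 2) = P + 5 = 5 + P)
B = 71/66 (B = 23*(1/22) + 1*(1/33) = 23/22 + 1/33 = 71/66 ≈ 1.0758)
o(F, q) = -52 + q
(1577 + h(66, 58))*(-4836 + o(B, -27)) = (1577 + (5 + 58))*(-4836 + (-52 - 27)) = (1577 + 63)*(-4836 - 79) = 1640*(-4915) = -8060600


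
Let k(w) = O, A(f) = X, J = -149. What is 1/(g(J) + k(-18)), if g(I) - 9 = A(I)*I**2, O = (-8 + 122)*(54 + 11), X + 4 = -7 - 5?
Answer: -1/347797 ≈ -2.8752e-6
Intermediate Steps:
X = -16 (X = -4 + (-7 - 5) = -4 - 12 = -16)
A(f) = -16
O = 7410 (O = 114*65 = 7410)
g(I) = 9 - 16*I**2
k(w) = 7410
1/(g(J) + k(-18)) = 1/((9 - 16*(-149)**2) + 7410) = 1/((9 - 16*22201) + 7410) = 1/((9 - 355216) + 7410) = 1/(-355207 + 7410) = 1/(-347797) = -1/347797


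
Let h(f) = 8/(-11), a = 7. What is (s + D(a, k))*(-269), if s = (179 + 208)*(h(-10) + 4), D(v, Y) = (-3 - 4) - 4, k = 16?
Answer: -3715159/11 ≈ -3.3774e+5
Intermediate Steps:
h(f) = -8/11 (h(f) = 8*(-1/11) = -8/11)
D(v, Y) = -11 (D(v, Y) = -7 - 4 = -11)
s = 13932/11 (s = (179 + 208)*(-8/11 + 4) = 387*(36/11) = 13932/11 ≈ 1266.5)
(s + D(a, k))*(-269) = (13932/11 - 11)*(-269) = (13811/11)*(-269) = -3715159/11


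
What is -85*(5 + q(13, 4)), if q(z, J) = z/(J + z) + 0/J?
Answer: -490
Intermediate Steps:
q(z, J) = z/(J + z) (q(z, J) = z/(J + z) + 0 = z/(J + z))
-85*(5 + q(13, 4)) = -85*(5 + 13/(4 + 13)) = -85*(5 + 13/17) = -85*98/17 = -490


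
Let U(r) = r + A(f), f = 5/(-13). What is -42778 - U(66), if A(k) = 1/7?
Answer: -299909/7 ≈ -42844.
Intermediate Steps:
f = -5/13 (f = 5*(-1/13) = -5/13 ≈ -0.38462)
A(k) = ⅐
U(r) = ⅐ + r (U(r) = r + ⅐ = ⅐ + r)
-42778 - U(66) = -42778 - (⅐ + 66) = -42778 - 1*463/7 = -42778 - 463/7 = -299909/7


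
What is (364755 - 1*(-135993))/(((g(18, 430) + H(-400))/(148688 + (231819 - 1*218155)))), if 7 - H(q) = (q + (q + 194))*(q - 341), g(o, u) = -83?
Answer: -40648719648/224561 ≈ -1.8101e+5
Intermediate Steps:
H(q) = 7 - (-341 + q)*(194 + 2*q) (H(q) = 7 - (q + (q + 194))*(q - 341) = 7 - (q + (194 + q))*(-341 + q) = 7 - (194 + 2*q)*(-341 + q) = 7 - (-341 + q)*(194 + 2*q))
(364755 - 1*(-135993))/(((g(18, 430) + H(-400))/(148688 + (231819 - 1*218155)))) = (364755 - 1*(-135993))/(((-83 + (66161 - 2*(-400)**2 + 488*(-400)))/(148688 + (231819 - 1*218155)))) = (364755 + 135993)/(((-83 + (66161 - 2*160000 - 195200))/(148688 + (231819 - 218155)))) = 500748/(((-83 + (66161 - 320000 - 195200))/(148688 + 13664))) = 500748/(((-83 - 449039)/162352)) = 500748/((-449122*1/162352)) = 500748/(-224561/81176) = 500748*(-81176/224561) = -40648719648/224561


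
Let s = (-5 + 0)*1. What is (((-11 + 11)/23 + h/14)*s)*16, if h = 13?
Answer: -520/7 ≈ -74.286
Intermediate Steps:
s = -5 (s = -5*1 = -5)
(((-11 + 11)/23 + h/14)*s)*16 = (((-11 + 11)/23 + 13/14)*(-5))*16 = ((0*(1/23) + 13*(1/14))*(-5))*16 = ((0 + 13/14)*(-5))*16 = ((13/14)*(-5))*16 = -65/14*16 = -520/7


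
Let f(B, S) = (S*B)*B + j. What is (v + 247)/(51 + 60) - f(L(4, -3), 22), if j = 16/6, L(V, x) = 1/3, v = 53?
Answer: -802/333 ≈ -2.4084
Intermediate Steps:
L(V, x) = 1/3
j = 8/3 (j = 16*(1/6) = 8/3 ≈ 2.6667)
f(B, S) = 8/3 + S*B**2 (f(B, S) = (S*B)*B + 8/3 = (B*S)*B + 8/3 = S*B**2 + 8/3 = 8/3 + S*B**2)
(v + 247)/(51 + 60) - f(L(4, -3), 22) = (53 + 247)/(51 + 60) - (8/3 + 22*(1/3)**2) = 300/111 - (8/3 + 22*(1/9)) = 300*(1/111) - (8/3 + 22/9) = 100/37 - 1*46/9 = 100/37 - 46/9 = -802/333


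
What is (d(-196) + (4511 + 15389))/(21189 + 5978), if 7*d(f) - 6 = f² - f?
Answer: 177918/190169 ≈ 0.93558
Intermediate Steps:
d(f) = 6/7 - f/7 + f²/7 (d(f) = 6/7 + (f² - f)/7 = 6/7 + (-f/7 + f²/7) = 6/7 - f/7 + f²/7)
(d(-196) + (4511 + 15389))/(21189 + 5978) = ((6/7 - ⅐*(-196) + (⅐)*(-196)²) + (4511 + 15389))/(21189 + 5978) = ((6/7 + 28 + (⅐)*38416) + 19900)/27167 = ((6/7 + 28 + 5488) + 19900)*(1/27167) = (38618/7 + 19900)*(1/27167) = (177918/7)*(1/27167) = 177918/190169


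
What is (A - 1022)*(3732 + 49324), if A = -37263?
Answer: -2031248960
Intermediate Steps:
(A - 1022)*(3732 + 49324) = (-37263 - 1022)*(3732 + 49324) = -38285*53056 = -2031248960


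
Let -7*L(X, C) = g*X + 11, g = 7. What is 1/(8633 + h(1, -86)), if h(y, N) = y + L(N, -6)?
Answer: 7/61029 ≈ 0.00011470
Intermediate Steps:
L(X, C) = -11/7 - X (L(X, C) = -(7*X + 11)/7 = -(11 + 7*X)/7 = -11/7 - X)
h(y, N) = -11/7 + y - N (h(y, N) = y + (-11/7 - N) = -11/7 + y - N)
1/(8633 + h(1, -86)) = 1/(8633 + (-11/7 + 1 - 1*(-86))) = 1/(8633 + (-11/7 + 1 + 86)) = 1/(8633 + 598/7) = 1/(61029/7) = 7/61029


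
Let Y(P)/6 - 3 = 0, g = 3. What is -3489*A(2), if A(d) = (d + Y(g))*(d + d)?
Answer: -279120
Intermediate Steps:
Y(P) = 18 (Y(P) = 18 + 6*0 = 18 + 0 = 18)
A(d) = 2*d*(18 + d) (A(d) = (d + 18)*(d + d) = (18 + d)*(2*d) = 2*d*(18 + d))
-3489*A(2) = -6978*2*(18 + 2) = -6978*2*20 = -3489*80 = -279120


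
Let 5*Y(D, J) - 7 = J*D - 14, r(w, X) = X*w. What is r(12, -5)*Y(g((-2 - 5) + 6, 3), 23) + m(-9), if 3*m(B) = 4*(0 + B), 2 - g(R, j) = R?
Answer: -756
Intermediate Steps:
g(R, j) = 2 - R
Y(D, J) = -7/5 + D*J/5 (Y(D, J) = 7/5 + (J*D - 14)/5 = 7/5 + (D*J - 14)/5 = 7/5 + (-14 + D*J)/5 = 7/5 + (-14/5 + D*J/5) = -7/5 + D*J/5)
m(B) = 4*B/3 (m(B) = (4*(0 + B))/3 = (4*B)/3 = 4*B/3)
r(12, -5)*Y(g((-2 - 5) + 6, 3), 23) + m(-9) = (-5*12)*(-7/5 + (⅕)*(2 - ((-2 - 5) + 6))*23) + (4/3)*(-9) = -60*(-7/5 + (⅕)*(2 - (-7 + 6))*23) - 12 = -60*(-7/5 + (⅕)*(2 - 1*(-1))*23) - 12 = -60*(-7/5 + (⅕)*(2 + 1)*23) - 12 = -60*(-7/5 + (⅕)*3*23) - 12 = -60*(-7/5 + 69/5) - 12 = -60*62/5 - 12 = -744 - 12 = -756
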